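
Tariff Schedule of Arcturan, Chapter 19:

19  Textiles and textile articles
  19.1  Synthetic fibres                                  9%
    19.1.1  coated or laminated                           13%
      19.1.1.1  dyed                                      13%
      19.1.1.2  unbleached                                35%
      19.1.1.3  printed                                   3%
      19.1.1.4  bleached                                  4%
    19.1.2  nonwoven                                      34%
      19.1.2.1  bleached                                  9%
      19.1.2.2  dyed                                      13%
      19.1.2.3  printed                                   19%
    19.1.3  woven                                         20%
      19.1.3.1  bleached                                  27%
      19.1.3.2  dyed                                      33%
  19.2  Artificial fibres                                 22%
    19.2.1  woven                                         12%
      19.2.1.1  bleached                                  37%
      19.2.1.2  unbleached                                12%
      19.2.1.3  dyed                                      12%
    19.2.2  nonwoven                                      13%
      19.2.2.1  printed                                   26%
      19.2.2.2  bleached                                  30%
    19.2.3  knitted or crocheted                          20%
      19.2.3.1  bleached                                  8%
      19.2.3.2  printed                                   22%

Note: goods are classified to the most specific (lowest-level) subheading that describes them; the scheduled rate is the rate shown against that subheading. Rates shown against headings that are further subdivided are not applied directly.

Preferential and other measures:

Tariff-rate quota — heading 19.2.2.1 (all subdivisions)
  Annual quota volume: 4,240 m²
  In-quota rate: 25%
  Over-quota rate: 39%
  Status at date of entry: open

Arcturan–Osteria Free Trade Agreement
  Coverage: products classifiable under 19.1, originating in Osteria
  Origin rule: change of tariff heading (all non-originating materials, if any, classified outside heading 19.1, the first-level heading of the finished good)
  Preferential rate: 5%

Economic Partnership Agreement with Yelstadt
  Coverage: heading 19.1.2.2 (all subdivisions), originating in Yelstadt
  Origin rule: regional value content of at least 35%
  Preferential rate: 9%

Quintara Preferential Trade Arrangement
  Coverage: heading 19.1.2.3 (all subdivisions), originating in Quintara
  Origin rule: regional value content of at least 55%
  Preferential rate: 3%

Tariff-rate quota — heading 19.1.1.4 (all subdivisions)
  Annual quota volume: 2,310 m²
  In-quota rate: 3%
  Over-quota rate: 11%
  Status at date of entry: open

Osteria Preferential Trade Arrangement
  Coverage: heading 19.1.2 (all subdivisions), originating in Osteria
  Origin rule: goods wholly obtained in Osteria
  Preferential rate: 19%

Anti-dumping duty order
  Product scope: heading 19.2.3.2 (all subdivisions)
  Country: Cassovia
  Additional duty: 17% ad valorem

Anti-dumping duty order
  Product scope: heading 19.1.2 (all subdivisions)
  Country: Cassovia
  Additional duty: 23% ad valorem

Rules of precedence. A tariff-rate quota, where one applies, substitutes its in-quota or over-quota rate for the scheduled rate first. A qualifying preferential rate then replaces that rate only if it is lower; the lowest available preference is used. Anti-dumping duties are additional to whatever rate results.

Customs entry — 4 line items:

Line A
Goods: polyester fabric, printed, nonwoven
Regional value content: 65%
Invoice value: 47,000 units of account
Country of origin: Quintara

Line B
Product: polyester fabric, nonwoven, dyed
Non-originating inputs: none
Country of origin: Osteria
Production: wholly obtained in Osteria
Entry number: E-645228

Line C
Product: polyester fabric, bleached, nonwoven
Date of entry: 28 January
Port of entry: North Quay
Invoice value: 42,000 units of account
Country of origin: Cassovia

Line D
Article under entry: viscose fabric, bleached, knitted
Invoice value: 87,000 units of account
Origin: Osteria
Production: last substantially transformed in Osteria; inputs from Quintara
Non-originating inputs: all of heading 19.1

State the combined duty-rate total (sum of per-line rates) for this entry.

48%

Line A: polyester → 19.1; nonwoven → 19.1.2; printed → 19.1.2.3. Scheduled 19%. Quintara agreement on 19.1.2.3: RVC ≥ 55% → 3% available; preferential 3%. → 3%.
Line B: polyester → 19.1; nonwoven → 19.1.2; dyed → 19.1.2.2. Scheduled 13%. Osteria agreement on 19.1: CTH met → 5% available; Osteria agreement on 19.1.2: wholly obtained → 19% available; preferential 5%. → 5%.
Line C: polyester → 19.1; nonwoven → 19.1.2; bleached → 19.1.2.1. Scheduled 9%. anti-dumping (Cassovia, 19.1.2): +23%; total 9% + 23% = 32%. → 32%.
Line D: viscose → 19.2; knitted → 19.2.3; bleached → 19.2.3.1. Scheduled 8%. Osteria agreement on 19.1: 19.2.3.1 not covered; Osteria agreement on 19.1.2: 19.2.3.1 not covered. → 8%.
Sum: 3% + 5% + 32% + 8% = 48%.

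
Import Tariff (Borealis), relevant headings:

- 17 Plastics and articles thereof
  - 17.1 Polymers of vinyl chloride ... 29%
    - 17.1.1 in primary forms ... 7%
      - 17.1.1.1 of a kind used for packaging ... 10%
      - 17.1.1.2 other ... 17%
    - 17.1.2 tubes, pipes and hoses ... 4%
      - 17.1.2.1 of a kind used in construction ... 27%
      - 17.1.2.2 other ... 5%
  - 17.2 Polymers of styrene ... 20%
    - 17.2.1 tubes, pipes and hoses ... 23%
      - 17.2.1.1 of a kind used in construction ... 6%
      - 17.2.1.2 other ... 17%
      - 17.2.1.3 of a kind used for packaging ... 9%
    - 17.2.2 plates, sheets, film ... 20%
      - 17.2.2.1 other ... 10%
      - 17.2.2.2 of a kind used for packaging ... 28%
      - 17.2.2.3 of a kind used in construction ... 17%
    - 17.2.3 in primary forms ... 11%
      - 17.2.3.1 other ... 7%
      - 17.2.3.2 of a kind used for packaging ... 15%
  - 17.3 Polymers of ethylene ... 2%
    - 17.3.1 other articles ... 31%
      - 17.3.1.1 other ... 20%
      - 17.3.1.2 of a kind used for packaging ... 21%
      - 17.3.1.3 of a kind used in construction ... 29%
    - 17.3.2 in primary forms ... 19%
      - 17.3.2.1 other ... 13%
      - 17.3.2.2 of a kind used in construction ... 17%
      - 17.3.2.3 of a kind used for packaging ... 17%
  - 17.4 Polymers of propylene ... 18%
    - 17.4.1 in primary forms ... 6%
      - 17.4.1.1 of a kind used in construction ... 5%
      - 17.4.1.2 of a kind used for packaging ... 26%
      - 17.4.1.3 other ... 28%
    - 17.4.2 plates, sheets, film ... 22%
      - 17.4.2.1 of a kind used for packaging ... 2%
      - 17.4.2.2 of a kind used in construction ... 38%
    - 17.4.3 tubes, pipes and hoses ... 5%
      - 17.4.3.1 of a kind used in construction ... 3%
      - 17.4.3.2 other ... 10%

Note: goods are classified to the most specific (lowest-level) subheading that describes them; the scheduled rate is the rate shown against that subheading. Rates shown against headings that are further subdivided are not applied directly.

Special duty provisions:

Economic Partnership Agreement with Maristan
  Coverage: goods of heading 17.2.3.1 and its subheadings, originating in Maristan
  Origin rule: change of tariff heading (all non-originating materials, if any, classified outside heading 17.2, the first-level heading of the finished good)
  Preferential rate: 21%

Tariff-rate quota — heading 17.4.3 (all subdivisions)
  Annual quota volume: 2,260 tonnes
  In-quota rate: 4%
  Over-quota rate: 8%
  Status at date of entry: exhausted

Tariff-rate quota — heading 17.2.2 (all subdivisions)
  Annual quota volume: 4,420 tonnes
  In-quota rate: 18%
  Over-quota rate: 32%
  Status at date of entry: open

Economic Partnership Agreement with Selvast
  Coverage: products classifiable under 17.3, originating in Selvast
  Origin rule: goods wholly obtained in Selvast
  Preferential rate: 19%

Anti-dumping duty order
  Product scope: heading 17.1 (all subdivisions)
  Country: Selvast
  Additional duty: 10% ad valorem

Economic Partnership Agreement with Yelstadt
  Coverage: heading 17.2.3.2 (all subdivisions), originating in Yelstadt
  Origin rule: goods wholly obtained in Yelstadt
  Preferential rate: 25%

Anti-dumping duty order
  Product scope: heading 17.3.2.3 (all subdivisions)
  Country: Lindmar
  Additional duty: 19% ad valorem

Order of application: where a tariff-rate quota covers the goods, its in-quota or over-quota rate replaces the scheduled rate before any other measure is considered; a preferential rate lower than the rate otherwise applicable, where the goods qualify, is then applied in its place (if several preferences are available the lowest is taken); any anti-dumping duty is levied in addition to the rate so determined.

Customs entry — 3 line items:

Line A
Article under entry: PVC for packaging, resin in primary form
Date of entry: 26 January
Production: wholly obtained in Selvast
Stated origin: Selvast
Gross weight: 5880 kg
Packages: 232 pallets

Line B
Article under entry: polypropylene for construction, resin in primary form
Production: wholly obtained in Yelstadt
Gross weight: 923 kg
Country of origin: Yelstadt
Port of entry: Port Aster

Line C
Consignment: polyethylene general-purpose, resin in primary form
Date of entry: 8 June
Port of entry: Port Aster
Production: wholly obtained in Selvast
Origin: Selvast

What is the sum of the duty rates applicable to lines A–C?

38%

Line A: PVC → 17.1; resin in primary form → 17.1.1; for packaging → 17.1.1.1. Scheduled 10%. Selvast agreement on 17.3: 17.1.1.1 not covered; anti-dumping (Selvast, 17.1): +10%; total 10% + 10% = 20%. → 20%.
Line B: polypropylene → 17.4; resin in primary form → 17.4.1; for construction → 17.4.1.1. Scheduled 5%. Yelstadt agreement on 17.2.3.2: 17.4.1.1 not covered. → 5%.
Line C: polyethylene → 17.3; resin in primary form → 17.3.2; general-purpose → 17.3.2.1. Scheduled 13%. Selvast agreement on 17.3: wholly obtained → 19% available; preference 19% not lower than 13% → no reduction. → 13%.
Sum: 20% + 5% + 13% = 38%.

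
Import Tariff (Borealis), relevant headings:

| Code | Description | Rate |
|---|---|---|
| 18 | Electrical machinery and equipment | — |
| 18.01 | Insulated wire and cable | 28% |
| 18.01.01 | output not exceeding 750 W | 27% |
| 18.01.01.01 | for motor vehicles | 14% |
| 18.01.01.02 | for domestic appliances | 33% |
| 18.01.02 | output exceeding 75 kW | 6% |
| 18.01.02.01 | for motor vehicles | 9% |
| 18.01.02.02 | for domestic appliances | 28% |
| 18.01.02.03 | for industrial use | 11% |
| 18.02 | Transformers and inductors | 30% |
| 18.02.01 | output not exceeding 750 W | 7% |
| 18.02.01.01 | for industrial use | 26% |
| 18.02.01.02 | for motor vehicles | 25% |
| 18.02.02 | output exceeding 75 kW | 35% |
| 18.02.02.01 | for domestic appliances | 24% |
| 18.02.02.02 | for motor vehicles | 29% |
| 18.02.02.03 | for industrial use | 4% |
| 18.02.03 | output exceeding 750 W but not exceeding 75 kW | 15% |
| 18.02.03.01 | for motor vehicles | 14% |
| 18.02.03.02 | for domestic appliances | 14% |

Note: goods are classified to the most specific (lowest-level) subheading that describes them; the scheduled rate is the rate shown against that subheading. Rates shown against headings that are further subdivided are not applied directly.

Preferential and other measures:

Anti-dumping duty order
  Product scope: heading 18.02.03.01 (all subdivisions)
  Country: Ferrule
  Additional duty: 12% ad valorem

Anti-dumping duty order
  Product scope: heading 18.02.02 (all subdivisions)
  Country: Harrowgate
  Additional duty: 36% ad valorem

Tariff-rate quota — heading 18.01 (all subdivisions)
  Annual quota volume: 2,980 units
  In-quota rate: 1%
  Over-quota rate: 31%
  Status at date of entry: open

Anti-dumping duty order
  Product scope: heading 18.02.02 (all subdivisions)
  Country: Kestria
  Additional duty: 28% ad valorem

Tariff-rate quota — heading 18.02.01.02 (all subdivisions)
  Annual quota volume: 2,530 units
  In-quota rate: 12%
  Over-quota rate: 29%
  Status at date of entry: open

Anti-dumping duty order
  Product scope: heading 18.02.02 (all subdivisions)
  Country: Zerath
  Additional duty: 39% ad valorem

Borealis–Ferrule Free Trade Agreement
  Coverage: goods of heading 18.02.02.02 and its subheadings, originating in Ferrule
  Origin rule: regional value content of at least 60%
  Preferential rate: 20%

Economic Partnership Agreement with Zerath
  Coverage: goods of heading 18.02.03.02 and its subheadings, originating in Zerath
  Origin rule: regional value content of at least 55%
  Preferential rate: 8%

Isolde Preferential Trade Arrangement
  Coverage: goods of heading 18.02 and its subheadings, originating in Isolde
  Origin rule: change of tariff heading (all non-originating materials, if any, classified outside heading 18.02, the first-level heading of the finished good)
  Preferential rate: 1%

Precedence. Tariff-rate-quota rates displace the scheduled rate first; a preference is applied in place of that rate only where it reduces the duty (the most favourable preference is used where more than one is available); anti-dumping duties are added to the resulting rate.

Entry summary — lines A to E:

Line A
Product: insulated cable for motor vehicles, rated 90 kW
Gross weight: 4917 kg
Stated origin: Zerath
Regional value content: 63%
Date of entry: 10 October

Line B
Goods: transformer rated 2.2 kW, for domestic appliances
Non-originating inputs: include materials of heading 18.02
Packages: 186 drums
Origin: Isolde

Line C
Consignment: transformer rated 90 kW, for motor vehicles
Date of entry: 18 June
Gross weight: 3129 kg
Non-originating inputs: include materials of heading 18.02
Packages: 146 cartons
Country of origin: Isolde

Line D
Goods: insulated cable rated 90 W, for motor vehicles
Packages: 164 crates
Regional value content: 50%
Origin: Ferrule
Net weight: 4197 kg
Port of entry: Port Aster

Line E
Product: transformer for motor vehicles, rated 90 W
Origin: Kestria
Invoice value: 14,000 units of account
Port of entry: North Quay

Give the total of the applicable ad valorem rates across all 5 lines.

57%

Line A: insulated cable → 18.01; rated 90 kW → 18.01.02; for motor vehicles → 18.01.02.01. Scheduled 9%. quota on 18.01 open → in-quota 1%; Zerath agreement on 18.02.03.02: 18.01.02.01 not covered. → 1%.
Line B: transformer → 18.02; rated 2.2 kW → 18.02.03; for domestic appliances → 18.02.03.02. Scheduled 14%. Isolde agreement on 18.02: CTH not met. → 14%.
Line C: transformer → 18.02; rated 90 kW → 18.02.02; for motor vehicles → 18.02.02.02. Scheduled 29%. Isolde agreement on 18.02: CTH not met. → 29%.
Line D: insulated cable → 18.01; rated 90 W → 18.01.01; for motor vehicles → 18.01.01.01. Scheduled 14%. quota on 18.01 open → in-quota 1%; Ferrule agreement on 18.02.02.02: 18.01.01.01 not covered. → 1%.
Line E: transformer → 18.02; rated 90 W → 18.02.01; for motor vehicles → 18.02.01.02. Scheduled 25%. quota on 18.02.01.02 open → in-quota 12%. → 12%.
Sum: 1% + 14% + 29% + 1% + 12% = 57%.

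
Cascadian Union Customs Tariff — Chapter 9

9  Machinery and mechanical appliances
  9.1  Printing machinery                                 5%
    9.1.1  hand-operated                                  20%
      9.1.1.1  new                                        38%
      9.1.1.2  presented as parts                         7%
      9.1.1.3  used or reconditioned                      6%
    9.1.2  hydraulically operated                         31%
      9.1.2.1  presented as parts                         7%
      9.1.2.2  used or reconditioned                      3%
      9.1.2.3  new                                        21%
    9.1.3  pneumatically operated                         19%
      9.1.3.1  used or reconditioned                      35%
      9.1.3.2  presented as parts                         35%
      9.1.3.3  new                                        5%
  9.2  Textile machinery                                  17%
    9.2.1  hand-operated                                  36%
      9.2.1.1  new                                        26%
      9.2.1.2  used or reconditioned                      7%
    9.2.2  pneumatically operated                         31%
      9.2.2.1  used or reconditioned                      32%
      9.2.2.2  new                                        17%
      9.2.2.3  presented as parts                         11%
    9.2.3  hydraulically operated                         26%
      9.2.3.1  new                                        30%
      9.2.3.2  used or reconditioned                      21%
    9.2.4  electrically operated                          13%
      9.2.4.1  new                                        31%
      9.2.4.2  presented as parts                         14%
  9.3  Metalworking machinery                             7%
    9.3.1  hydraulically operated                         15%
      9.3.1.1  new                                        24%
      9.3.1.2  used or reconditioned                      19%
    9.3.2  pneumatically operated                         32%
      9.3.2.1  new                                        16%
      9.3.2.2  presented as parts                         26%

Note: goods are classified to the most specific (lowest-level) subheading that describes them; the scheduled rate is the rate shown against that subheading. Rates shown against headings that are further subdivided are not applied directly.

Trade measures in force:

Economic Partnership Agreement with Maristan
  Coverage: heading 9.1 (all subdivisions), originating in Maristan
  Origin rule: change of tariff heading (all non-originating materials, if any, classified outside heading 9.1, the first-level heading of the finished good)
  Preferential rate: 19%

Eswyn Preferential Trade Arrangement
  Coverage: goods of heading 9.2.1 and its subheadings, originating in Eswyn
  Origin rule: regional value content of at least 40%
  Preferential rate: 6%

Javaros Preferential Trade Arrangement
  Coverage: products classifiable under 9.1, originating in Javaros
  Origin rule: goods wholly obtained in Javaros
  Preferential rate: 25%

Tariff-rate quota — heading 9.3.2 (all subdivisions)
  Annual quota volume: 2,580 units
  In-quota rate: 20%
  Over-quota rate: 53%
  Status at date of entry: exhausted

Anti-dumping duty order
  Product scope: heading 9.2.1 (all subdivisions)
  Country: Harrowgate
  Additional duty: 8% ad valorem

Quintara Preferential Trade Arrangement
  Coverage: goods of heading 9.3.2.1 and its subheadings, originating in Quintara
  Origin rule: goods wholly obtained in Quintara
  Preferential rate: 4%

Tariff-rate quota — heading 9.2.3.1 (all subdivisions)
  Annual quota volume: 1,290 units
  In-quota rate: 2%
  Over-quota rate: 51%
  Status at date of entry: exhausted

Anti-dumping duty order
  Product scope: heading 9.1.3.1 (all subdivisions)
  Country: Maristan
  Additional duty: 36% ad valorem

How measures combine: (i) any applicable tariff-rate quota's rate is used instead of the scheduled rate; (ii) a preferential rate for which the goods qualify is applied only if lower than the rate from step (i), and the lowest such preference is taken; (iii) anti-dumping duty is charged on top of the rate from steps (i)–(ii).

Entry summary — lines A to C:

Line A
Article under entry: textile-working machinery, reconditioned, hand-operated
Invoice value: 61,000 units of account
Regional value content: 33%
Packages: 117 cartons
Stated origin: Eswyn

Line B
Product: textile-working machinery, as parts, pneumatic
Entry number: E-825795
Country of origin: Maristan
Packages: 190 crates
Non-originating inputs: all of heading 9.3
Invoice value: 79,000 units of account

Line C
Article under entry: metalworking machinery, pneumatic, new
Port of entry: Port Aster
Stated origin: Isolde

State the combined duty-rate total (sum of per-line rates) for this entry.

Line A: textile-working → 9.2; hand-operated → 9.2.1; reconditioned → 9.2.1.2. Scheduled 7%. Eswyn agreement on 9.2.1: RVC < 40%. → 7%.
Line B: textile-working → 9.2; pneumatic → 9.2.2; as parts → 9.2.2.3. Scheduled 11%. Maristan agreement on 9.1: 9.2.2.3 not covered. → 11%.
Line C: metalworking → 9.3; pneumatic → 9.3.2; new → 9.3.2.1. Scheduled 16%. quota on 9.3.2 exhausted → over-quota 53%. → 53%.
Sum: 7% + 11% + 53% = 71%.

71%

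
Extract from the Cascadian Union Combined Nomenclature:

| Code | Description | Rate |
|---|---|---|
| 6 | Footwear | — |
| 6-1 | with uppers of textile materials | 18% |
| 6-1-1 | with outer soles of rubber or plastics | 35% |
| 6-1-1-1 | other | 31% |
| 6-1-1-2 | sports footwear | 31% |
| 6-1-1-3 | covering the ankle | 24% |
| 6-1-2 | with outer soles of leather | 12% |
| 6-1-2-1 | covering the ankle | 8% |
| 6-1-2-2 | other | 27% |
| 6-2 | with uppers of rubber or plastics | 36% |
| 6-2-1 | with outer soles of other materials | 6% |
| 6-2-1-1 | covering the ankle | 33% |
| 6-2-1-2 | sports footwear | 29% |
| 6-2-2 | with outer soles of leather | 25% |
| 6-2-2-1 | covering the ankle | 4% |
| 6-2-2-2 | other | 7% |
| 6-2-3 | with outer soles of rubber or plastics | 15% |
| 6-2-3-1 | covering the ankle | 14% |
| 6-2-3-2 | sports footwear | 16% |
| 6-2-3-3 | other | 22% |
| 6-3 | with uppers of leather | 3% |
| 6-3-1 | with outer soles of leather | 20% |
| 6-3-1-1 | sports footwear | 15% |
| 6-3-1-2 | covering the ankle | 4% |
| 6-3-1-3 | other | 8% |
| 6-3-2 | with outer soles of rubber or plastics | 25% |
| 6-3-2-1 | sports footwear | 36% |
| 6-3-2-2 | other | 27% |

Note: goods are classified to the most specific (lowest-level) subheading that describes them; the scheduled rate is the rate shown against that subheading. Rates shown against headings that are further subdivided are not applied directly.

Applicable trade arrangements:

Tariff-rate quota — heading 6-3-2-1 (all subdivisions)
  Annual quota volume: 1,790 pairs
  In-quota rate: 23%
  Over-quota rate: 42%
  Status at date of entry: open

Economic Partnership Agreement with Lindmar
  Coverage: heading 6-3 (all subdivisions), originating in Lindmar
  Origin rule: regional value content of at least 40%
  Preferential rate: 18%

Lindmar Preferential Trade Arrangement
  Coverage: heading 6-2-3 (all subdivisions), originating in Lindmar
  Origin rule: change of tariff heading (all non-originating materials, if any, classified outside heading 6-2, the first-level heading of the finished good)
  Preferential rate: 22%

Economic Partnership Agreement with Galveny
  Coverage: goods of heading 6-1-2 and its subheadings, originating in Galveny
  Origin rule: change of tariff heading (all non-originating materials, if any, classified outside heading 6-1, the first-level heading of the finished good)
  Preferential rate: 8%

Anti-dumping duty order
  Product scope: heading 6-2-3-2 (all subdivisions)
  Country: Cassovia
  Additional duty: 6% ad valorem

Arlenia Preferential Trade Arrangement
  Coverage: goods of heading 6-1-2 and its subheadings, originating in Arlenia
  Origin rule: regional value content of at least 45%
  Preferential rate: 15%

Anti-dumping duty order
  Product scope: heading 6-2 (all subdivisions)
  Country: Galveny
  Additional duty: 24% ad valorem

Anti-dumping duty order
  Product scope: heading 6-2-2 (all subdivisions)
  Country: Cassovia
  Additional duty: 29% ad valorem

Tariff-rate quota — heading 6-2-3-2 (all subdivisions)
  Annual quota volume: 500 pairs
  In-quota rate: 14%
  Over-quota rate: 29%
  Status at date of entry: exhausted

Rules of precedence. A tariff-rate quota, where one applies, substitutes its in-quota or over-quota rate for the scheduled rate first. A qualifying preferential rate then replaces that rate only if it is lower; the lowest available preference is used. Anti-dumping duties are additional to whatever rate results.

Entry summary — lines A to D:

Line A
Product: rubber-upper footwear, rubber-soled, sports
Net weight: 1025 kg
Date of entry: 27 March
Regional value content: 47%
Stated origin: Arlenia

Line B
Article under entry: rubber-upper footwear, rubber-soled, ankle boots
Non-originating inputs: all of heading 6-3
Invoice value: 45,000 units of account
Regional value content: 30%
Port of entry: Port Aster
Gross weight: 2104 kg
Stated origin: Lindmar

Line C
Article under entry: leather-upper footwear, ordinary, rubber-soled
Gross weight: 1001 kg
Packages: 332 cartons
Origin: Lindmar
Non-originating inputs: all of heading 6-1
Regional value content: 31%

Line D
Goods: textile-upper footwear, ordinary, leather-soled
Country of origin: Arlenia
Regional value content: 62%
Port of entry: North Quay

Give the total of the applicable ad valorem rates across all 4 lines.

Line A: rubber-upper → 6-2; rubber-soled → 6-2-3; sports → 6-2-3-2. Scheduled 16%. quota on 6-2-3-2 exhausted → over-quota 29%; Arlenia agreement on 6-1-2: 6-2-3-2 not covered. → 29%.
Line B: rubber-upper → 6-2; rubber-soled → 6-2-3; ankle boots → 6-2-3-1. Scheduled 14%. Lindmar agreement on 6-3: 6-2-3-1 not covered; Lindmar agreement on 6-2-3: CTH met → 22% available; preference 22% not lower than 14% → no reduction. → 14%.
Line C: leather-upper → 6-3; rubber-soled → 6-3-2; ordinary → 6-3-2-2. Scheduled 27%. Lindmar agreement on 6-3: RVC < 40%; Lindmar agreement on 6-2-3: 6-3-2-2 not covered. → 27%.
Line D: textile-upper → 6-1; leather-soled → 6-1-2; ordinary → 6-1-2-2. Scheduled 27%. Arlenia agreement on 6-1-2: RVC ≥ 45% → 15% available; preferential 15%. → 15%.
Sum: 29% + 14% + 27% + 15% = 85%.

85%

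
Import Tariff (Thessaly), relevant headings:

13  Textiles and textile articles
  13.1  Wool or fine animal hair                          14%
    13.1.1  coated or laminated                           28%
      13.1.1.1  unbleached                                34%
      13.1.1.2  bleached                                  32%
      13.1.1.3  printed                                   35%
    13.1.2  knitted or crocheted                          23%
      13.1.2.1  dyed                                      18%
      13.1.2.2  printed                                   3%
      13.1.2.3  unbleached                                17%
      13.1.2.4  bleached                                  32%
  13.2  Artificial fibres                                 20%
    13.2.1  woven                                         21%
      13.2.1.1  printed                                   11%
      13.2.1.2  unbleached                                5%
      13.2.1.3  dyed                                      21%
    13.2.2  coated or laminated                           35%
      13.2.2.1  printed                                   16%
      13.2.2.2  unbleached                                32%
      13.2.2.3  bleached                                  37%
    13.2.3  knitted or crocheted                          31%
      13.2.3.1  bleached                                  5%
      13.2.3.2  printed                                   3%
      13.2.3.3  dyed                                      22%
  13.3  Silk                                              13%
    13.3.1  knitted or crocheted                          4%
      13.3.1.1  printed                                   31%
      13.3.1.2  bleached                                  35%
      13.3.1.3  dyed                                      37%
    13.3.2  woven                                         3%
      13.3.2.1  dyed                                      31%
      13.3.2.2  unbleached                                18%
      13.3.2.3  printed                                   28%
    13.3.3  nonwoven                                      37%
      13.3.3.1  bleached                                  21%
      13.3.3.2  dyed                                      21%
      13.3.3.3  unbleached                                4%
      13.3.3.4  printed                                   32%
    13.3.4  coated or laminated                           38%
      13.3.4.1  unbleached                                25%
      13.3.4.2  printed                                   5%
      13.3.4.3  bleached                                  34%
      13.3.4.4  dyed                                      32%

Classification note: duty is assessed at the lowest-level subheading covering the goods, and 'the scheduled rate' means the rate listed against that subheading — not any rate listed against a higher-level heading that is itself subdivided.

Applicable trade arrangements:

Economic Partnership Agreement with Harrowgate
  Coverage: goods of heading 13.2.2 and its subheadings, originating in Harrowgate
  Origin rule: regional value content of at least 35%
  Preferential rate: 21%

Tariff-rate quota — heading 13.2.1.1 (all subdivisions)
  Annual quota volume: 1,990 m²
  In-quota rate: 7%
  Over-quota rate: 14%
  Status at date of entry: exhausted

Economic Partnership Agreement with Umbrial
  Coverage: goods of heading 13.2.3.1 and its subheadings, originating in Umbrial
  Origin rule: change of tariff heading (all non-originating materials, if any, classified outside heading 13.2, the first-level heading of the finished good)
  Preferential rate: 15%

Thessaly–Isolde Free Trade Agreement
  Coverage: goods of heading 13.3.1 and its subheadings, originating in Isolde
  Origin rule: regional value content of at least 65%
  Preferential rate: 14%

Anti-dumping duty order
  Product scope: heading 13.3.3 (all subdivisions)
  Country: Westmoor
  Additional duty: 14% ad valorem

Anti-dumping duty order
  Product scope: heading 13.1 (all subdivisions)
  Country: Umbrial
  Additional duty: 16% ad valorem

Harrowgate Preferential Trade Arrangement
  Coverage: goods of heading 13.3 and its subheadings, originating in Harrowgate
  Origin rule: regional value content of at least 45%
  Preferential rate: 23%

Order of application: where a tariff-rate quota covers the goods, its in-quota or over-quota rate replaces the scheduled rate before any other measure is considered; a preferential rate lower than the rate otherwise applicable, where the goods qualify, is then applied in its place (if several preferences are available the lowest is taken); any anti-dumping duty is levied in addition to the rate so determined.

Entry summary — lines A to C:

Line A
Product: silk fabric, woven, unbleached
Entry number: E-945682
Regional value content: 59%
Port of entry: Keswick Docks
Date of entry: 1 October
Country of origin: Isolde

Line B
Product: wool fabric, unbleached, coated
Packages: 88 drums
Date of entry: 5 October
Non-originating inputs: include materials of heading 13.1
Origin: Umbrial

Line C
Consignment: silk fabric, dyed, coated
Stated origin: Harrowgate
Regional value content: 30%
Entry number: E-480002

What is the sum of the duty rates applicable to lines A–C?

100%

Line A: silk → 13.3; woven → 13.3.2; unbleached → 13.3.2.2. Scheduled 18%. Isolde agreement on 13.3.1: 13.3.2.2 not covered. → 18%.
Line B: wool → 13.1; coated → 13.1.1; unbleached → 13.1.1.1. Scheduled 34%. Umbrial agreement on 13.2.3.1: 13.1.1.1 not covered; anti-dumping (Umbrial, 13.1): +16%; total 34% + 16% = 50%. → 50%.
Line C: silk → 13.3; coated → 13.3.4; dyed → 13.3.4.4. Scheduled 32%. Harrowgate agreement on 13.2.2: 13.3.4.4 not covered; Harrowgate agreement on 13.3: RVC < 45%. → 32%.
Sum: 18% + 50% + 32% = 100%.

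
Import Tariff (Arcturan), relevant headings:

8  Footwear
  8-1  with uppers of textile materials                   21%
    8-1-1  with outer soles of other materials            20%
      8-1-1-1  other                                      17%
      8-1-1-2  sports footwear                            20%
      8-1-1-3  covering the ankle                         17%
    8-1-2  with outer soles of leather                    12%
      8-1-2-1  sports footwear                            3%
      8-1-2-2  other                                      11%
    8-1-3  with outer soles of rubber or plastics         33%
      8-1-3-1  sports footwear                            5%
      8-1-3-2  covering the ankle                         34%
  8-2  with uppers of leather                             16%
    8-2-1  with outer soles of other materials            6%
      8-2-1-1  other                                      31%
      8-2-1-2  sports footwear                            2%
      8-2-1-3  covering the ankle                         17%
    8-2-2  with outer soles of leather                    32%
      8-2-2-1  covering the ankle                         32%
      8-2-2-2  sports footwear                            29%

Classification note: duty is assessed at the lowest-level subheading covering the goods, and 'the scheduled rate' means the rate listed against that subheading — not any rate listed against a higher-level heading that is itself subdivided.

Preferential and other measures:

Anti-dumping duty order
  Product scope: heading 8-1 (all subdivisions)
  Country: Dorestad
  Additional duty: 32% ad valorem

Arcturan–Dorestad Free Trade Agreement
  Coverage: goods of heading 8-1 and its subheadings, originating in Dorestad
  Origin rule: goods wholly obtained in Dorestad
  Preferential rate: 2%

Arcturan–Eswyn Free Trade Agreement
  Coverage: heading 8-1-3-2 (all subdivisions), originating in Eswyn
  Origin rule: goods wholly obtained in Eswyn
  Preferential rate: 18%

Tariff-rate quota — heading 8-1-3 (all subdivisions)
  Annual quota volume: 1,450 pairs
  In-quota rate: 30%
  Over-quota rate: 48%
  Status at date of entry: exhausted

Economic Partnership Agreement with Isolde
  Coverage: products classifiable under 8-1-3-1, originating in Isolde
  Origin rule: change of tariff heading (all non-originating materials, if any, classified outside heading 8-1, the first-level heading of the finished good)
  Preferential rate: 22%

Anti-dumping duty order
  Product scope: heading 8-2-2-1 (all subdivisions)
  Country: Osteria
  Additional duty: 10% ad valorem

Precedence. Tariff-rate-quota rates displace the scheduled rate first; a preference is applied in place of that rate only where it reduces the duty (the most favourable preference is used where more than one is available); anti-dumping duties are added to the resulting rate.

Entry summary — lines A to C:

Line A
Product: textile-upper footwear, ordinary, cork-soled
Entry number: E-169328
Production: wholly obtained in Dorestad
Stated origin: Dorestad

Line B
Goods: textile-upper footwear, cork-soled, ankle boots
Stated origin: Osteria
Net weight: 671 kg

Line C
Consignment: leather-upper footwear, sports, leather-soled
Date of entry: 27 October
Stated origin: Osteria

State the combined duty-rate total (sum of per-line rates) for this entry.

80%

Line A: textile-upper → 8-1; cork-soled → 8-1-1; ordinary → 8-1-1-1. Scheduled 17%. Dorestad agreement on 8-1: wholly obtained → 2% available; preferential 2%; anti-dumping (Dorestad, 8-1): +32%; total 2% + 32% = 34%. → 34%.
Line B: textile-upper → 8-1; cork-soled → 8-1-1; ankle boots → 8-1-1-3. Scheduled 17%. No special measure applies. → 17%.
Line C: leather-upper → 8-2; leather-soled → 8-2-2; sports → 8-2-2-2. Scheduled 29%. No special measure applies. → 29%.
Sum: 34% + 17% + 29% = 80%.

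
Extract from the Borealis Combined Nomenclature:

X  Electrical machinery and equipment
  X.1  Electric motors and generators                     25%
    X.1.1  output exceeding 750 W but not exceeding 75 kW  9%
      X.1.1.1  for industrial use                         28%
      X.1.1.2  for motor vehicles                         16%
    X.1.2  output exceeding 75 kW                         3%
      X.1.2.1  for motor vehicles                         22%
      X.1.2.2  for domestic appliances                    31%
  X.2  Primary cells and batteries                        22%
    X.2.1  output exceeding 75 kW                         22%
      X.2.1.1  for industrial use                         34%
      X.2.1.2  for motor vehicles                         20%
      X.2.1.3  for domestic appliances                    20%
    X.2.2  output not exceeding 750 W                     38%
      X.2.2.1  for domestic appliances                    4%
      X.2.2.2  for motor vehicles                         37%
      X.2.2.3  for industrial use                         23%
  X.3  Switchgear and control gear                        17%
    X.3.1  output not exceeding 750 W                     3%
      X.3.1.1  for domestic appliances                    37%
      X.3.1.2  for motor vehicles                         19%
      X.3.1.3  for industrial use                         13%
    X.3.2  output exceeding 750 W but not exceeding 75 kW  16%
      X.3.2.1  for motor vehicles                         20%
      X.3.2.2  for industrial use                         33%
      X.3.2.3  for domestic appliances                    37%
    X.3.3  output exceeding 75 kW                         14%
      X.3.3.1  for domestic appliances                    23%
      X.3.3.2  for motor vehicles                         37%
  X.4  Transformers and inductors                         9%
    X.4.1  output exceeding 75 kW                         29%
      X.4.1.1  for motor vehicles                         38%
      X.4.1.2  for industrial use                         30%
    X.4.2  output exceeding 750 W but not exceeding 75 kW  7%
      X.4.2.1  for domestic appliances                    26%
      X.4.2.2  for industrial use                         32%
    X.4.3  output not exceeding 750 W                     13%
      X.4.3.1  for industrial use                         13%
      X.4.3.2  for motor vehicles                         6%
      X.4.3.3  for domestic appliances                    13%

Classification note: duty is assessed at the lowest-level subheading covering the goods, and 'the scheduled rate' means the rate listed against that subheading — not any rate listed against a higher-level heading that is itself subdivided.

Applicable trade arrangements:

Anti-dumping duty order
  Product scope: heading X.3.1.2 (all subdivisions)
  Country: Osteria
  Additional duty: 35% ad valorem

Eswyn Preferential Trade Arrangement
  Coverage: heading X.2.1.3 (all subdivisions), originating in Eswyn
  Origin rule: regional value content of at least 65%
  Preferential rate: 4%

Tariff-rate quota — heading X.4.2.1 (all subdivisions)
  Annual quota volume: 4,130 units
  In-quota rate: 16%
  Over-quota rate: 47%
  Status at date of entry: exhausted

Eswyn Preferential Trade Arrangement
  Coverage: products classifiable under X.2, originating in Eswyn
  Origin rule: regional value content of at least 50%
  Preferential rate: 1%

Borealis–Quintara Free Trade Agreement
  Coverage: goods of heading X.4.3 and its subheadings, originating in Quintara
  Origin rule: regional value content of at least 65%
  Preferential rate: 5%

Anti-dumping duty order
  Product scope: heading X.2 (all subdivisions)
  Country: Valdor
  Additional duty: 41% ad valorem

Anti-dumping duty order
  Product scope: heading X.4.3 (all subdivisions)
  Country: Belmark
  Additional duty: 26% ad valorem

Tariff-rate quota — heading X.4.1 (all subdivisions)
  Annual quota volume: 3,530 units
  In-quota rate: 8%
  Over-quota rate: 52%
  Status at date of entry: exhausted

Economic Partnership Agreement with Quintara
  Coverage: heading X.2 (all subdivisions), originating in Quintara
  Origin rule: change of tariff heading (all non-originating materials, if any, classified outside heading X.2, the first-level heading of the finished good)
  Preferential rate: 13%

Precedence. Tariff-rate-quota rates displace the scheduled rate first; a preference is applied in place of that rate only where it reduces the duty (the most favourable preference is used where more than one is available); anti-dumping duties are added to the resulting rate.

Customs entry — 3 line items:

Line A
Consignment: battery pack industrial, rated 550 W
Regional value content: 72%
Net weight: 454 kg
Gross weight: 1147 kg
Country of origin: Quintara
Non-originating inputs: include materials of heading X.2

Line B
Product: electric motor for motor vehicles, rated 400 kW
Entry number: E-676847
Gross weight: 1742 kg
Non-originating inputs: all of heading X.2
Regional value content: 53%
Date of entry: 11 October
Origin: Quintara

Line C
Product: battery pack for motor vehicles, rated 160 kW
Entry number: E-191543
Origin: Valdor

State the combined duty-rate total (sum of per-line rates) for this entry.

106%

Line A: battery pack → X.2; rated 550 W → X.2.2; industrial → X.2.2.3. Scheduled 23%. Quintara agreement on X.4.3: X.2.2.3 not covered; Quintara agreement on X.2: CTH not met. → 23%.
Line B: electric motor → X.1; rated 400 kW → X.1.2; for motor vehicles → X.1.2.1. Scheduled 22%. Quintara agreement on X.4.3: X.1.2.1 not covered; Quintara agreement on X.2: X.1.2.1 not covered. → 22%.
Line C: battery pack → X.2; rated 160 kW → X.2.1; for motor vehicles → X.2.1.2. Scheduled 20%. anti-dumping (Valdor, X.2): +41%; total 20% + 41% = 61%. → 61%.
Sum: 23% + 22% + 61% = 106%.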